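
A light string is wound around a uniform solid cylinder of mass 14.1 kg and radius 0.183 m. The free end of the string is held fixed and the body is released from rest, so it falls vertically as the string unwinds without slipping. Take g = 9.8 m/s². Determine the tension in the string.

Translation: Mg − T = Ma. Rotation about the center: TR = Iα with I = ½MR².
With a = αR: T = (I/R²)a = (1/2)M a, so Mg = (1 + 0.5000)Ma.
a = g/(1 + 0.5000) = 9.8/1.500 = 6.533 m/s².
T = 0.5000·M·a = (0.5000)(14.1)(6.533) = 46.06 N.

T ≈ 46.1 N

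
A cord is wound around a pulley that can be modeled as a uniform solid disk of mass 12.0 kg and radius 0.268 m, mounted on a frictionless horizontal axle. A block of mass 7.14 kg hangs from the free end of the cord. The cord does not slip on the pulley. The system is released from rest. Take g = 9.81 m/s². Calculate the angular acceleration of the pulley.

I = ½MR² = (1/2)(12.0)(0.268)² = 0.4309 kg·m².
Block: mg − T = ma. Pulley: TR = Iα. No-slip: a = αR, so T = (I/R²)a = 6.000·a.
Then mg = (m + 6.000)a, so a = (7.14)(9.81)/(7.14 + 6.000) = 5.331 m/s².
α = a/R = 5.331/0.268 = 19.89 rad/s².

α ≈ 19.9 rad/s²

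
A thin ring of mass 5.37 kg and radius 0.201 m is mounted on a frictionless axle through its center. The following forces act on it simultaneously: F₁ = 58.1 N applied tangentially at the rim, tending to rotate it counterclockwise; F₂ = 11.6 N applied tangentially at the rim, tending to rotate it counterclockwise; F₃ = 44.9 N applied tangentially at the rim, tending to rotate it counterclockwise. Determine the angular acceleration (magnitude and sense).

α ≈ 106 rad/s², counterclockwise

I = MR² = (5.37)(0.201)² = 0.2170 kg·m².
Taking counterclockwise as positive: τ₁ = +(58.1)(0.201) = +11.68 N·m; τ₂ = +(11.6)(0.201) = +2.332 N·m; τ₃ = +(44.9)(0.201) = +9.025 N·m.
Net torque τ = 23.03 N·m.
α = τ/I = 23.03/0.2170 = 106.2 rad/s².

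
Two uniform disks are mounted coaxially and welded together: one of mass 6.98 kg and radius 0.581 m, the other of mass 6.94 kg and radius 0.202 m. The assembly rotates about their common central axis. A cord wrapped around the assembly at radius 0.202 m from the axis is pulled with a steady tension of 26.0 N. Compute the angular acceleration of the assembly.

I = ½M₁R₁² + ½M₂R₂² = ½(6.98)(0.581)² + ½(6.94)(0.202)² = 1.320 kg·m².
τ = F r = (26.0)(0.202) = 5.252 N·m.
α = τ/I = 5.252/1.320 = 3.980 rad/s².

α ≈ 3.98 rad/s²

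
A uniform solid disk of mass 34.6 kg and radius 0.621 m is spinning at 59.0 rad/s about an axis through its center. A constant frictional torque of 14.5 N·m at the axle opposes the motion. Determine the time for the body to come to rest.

t ≈ 27.1 s

I = ½MR² = (1/2)(34.6)(0.621)² = 6.672 kg·m².
The net torque has magnitude 14.5 N·m, opposing ω.
|α| = τ/I = 14.50/6.672 = 2.173 rad/s² (deceleration).
0 = ω₀ − |α|t ⇒ t = ω₀/|α| = 59.0/2.173 = 27.15 s.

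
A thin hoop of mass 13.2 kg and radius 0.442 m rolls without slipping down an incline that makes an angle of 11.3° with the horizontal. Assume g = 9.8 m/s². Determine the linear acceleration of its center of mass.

Translation along the incline: Mg sinθ − f = Ma.
Rotation about the center: fR = Iα with I = MR². No-slip gives a = αR, so f = (I/R²)a = M a.
Substituting: Mg sinθ = (1 + 1.000)Ma, so a = g sinθ/(1 + 1.000) = (9.8) sin 11.3° / 2.000 = 0.9601 m/s².

a ≈ 0.960 m/s²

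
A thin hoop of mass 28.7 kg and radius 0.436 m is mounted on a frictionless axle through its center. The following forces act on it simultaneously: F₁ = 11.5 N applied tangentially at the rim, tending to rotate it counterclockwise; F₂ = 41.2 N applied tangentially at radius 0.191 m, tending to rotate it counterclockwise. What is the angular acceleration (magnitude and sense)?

α ≈ 2.36 rad/s², counterclockwise

I = MR² = (28.7)(0.436)² = 5.456 kg·m².
Taking counterclockwise as positive: τ₁ = +(11.5)(0.436) = +5.014 N·m; τ₂ = +(41.2)(0.191) = +7.869 N·m.
Net torque τ = 12.88 N·m.
α = τ/I = 12.88/5.456 = 2.361 rad/s².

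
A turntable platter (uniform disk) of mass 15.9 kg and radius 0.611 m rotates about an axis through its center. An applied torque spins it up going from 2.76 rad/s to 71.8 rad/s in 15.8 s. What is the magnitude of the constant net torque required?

τ ≈ 13.0 N·m

I = ½MR² = (1/2)(15.9)(0.611)² = 2.968 kg·m².
α = Δω/Δt = (71.8 − 2.76)/15.8 = 4.370 rad/s².
τ = Iα = (2.968)(4.370) = 12.97 N·m.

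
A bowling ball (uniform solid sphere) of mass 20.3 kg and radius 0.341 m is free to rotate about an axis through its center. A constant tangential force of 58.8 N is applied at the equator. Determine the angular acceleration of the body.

α ≈ 21.2 rad/s²

I = (2/5)MR² = (2/5)(20.3)(0.341)² = 0.9442 kg·m².
τ = F R = (58.8)(0.341) = 20.05 N·m.
Newton's second law for rotation, τ = Iα, gives α = τ/I = 20.05/0.9442 = 21.24 rad/s².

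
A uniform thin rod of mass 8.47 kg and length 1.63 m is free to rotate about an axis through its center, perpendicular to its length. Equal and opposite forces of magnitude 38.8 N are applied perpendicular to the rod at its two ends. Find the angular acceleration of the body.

α ≈ 33.7 rad/s²

I = (1/12)ML² = (1/12)(8.47)(1.63)² = 1.875 kg·m².
The couple gives τ = F·(L/2) + F·(L/2) = F L = (38.8)(1.63) = 63.24 N·m.
From τ = Iα: α = 63.24/1.875 = 33.72 rad/s².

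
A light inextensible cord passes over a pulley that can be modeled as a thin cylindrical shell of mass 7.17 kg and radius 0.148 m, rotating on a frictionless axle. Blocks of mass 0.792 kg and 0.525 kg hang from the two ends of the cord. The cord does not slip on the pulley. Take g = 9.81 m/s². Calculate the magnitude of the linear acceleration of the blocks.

a ≈ 0.309 m/s²

I = MR² = (7.17)(0.148)² = 0.1571 kg·m².
Heavier block: m₁g − T₁ = m₁a. Lighter block: T₂ − m₂g = m₂a.
Pulley: (T₁ − T₂)R = Iα = I(a/R), so T₁ − T₂ = (I/R²)a = 1·M_p a = 7.170·a.
Adding the three: (m₁ − m₂)g = (m₁ + m₂ + 7.170)a, so a = (0.792 − 0.525)(9.81)/(0.792 + 0.525 + 7.170) = 0.3086 m/s².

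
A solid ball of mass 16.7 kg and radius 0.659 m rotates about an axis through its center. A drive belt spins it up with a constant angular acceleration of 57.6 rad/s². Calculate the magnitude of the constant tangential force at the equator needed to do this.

I = (2/5)MR² = (2/5)(16.7)(0.659)² = 2.901 kg·m².
The required torque is τ = Iα = (2.901)(57.60) = 167.1 N·m.
A tangential force at the equator gives τ = FR, so F = τ/R = 167.1/0.659 = 253.6 N.

F ≈ 254 N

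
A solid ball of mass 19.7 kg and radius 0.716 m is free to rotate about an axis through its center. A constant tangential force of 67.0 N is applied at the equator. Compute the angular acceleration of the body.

α ≈ 11.9 rad/s²

I = (2/5)MR² = (2/5)(19.7)(0.716)² = 4.040 kg·m².
τ = F R = (67.0)(0.716) = 47.97 N·m.
Newton's second law for rotation, τ = Iα, gives α = τ/I = 47.97/4.040 = 11.88 rad/s².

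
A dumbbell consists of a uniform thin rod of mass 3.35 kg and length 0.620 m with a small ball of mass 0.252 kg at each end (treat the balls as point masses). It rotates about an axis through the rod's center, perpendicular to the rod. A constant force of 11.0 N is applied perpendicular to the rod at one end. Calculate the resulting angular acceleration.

α ≈ 21.9 rad/s²

I_rod = (1/12)ML² = (1/12)(3.35)(0.620)² = 0.1073 kg·m².
I_balls = 2·m·(L/2)² = 2(0.252)(0.3100)² = 0.04843 kg·m².
Total I = 0.1557 kg·m².
τ = F·(L/2) = (11.0)(0.310) = 3.410 N·m.
α = τ/I = 3.410/0.1557 = 21.89 rad/s².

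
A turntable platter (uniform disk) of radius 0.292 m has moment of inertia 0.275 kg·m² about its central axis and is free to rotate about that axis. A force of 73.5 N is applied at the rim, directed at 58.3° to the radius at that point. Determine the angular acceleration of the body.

α ≈ 66.4 rad/s²

Only the tangential component produces torque: τ = F R sinθ = (73.5)(0.292) sin 58.3° = 18.26 N·m.
From τ = Iα: α = 18.26/0.2750 = 66.40 rad/s².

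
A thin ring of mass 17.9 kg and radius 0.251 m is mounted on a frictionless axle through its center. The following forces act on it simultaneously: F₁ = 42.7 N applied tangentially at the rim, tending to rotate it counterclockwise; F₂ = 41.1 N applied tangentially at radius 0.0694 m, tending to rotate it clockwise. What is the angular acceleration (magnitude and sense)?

α ≈ 6.97 rad/s², counterclockwise

I = MR² = (17.9)(0.251)² = 1.128 kg·m².
Taking counterclockwise as positive: τ₁ = +(42.7)(0.251) = +10.72 N·m; τ₂ = −(41.1)(0.0694) = −2.852 N·m.
Net torque τ = 7.865 N·m.
α = τ/I = 7.865/1.128 = 6.975 rad/s².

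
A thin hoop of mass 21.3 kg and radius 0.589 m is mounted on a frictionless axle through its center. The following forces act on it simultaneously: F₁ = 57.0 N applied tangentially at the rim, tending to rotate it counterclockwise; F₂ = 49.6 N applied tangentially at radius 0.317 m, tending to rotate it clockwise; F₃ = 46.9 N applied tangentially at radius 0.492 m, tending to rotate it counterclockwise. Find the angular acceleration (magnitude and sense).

α ≈ 5.54 rad/s², counterclockwise

I = MR² = (21.3)(0.589)² = 7.389 kg·m².
Taking counterclockwise as positive: τ₁ = +(57.0)(0.589) = +33.57 N·m; τ₂ = −(49.6)(0.317) = −15.72 N·m; τ₃ = +(46.9)(0.492) = +23.07 N·m.
Net torque τ = 40.92 N·m.
α = τ/I = 40.92/7.389 = 5.538 rad/s².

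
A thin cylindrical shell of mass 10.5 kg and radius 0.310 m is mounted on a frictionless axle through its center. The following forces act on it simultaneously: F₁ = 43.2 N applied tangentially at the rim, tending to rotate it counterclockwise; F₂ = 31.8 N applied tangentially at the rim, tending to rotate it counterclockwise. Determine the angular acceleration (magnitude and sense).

α ≈ 23.0 rad/s², counterclockwise

I = MR² = (10.5)(0.310)² = 1.009 kg·m².
Taking counterclockwise as positive: τ₁ = +(43.2)(0.310) = +13.39 N·m; τ₂ = +(31.8)(0.310) = +9.858 N·m.
Net torque τ = 23.25 N·m.
α = τ/I = 23.25/1.009 = 23.04 rad/s².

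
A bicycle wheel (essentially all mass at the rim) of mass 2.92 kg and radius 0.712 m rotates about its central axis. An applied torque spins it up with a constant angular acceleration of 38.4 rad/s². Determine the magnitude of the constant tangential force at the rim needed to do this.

I = MR² = (2.92)(0.712)² = 1.480 kg·m².
The required torque is τ = Iα = (1.480)(38.40) = 56.84 N·m.
A tangential force at the rim gives τ = FR, so F = τ/R = 56.84/0.712 = 79.84 N.

F ≈ 79.8 N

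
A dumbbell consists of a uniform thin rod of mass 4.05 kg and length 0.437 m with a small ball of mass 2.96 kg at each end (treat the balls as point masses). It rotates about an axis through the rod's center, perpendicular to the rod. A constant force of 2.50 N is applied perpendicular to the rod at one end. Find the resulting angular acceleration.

I_rod = (1/12)ML² = (1/12)(4.05)(0.437)² = 0.06445 kg·m².
I_balls = 2·m·(L/2)² = 2(2.96)(0.2185)² = 0.2826 kg·m².
Total I = 0.3471 kg·m².
τ = F·(L/2) = (2.50)(0.218) = 0.5463 N·m.
α = τ/I = 0.5463/0.3471 = 1.574 rad/s².

α ≈ 1.57 rad/s²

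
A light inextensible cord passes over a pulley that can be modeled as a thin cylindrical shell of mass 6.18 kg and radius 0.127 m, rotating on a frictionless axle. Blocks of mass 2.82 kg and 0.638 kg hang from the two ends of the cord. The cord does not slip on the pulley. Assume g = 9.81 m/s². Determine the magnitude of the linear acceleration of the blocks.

a ≈ 2.22 m/s²

I = MR² = (6.18)(0.127)² = 0.09968 kg·m².
Heavier block: m₁g − T₁ = m₁a. Lighter block: T₂ − m₂g = m₂a.
Pulley: (T₁ − T₂)R = Iα = I(a/R), so T₁ − T₂ = (I/R²)a = 1·M_p a = 6.180·a.
Adding the three: (m₁ − m₂)g = (m₁ + m₂ + 6.180)a, so a = (2.82 − 0.638)(9.81)/(2.82 + 0.638 + 6.180) = 2.221 m/s².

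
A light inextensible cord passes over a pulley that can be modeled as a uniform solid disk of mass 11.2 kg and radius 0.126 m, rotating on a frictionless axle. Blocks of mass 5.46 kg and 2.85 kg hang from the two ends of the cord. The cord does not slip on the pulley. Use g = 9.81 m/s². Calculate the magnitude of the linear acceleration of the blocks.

I = ½MR² = (1/2)(11.2)(0.126)² = 0.08891 kg·m².
Heavier block: m₁g − T₁ = m₁a. Lighter block: T₂ − m₂g = m₂a.
Pulley: (T₁ − T₂)R = Iα = I(a/R), so T₁ − T₂ = (I/R²)a = (1/2)M_p a = 5.600·a.
Adding the three: (m₁ − m₂)g = (m₁ + m₂ + 5.600)a, so a = (5.46 − 2.85)(9.81)/(5.46 + 2.85 + 5.600) = 1.841 m/s².

a ≈ 1.84 m/s²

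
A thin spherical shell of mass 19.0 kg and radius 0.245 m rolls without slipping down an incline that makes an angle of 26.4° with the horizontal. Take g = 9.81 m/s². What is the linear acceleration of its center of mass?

a ≈ 2.62 m/s²

Translation along the incline: Mg sinθ − f = Ma.
Rotation about the center: fR = Iα with I = (2/3)MR². No-slip gives a = αR, so f = (I/R²)a = (2/3)M a.
Substituting: Mg sinθ = (1 + 0.6667)Ma, so a = g sinθ/(1 + 0.6667) = (9.81) sin 26.4° / 1.667 = 2.617 m/s².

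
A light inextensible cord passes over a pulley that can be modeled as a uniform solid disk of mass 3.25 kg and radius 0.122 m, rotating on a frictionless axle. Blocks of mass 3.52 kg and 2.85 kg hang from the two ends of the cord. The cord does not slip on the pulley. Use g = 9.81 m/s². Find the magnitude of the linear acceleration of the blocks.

a ≈ 0.822 m/s²

I = ½MR² = (1/2)(3.25)(0.122)² = 0.02419 kg·m².
Heavier block: m₁g − T₁ = m₁a. Lighter block: T₂ − m₂g = m₂a.
Pulley: (T₁ − T₂)R = Iα = I(a/R), so T₁ − T₂ = (I/R²)a = (1/2)M_p a = 1.625·a.
Adding the three: (m₁ − m₂)g = (m₁ + m₂ + 1.625)a, so a = (3.52 − 2.85)(9.81)/(3.52 + 2.85 + 1.625) = 0.8221 m/s².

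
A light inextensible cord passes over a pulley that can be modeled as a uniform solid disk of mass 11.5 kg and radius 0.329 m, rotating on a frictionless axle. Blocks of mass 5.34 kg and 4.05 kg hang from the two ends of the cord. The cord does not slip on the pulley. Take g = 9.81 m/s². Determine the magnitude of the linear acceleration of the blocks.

a ≈ 0.836 m/s²

I = ½MR² = (1/2)(11.5)(0.329)² = 0.6224 kg·m².
Heavier block: m₁g − T₁ = m₁a. Lighter block: T₂ − m₂g = m₂a.
Pulley: (T₁ − T₂)R = Iα = I(a/R), so T₁ − T₂ = (I/R²)a = (1/2)M_p a = 5.750·a.
Adding the three: (m₁ − m₂)g = (m₁ + m₂ + 5.750)a, so a = (5.34 − 4.05)(9.81)/(5.34 + 4.05 + 5.750) = 0.8359 m/s².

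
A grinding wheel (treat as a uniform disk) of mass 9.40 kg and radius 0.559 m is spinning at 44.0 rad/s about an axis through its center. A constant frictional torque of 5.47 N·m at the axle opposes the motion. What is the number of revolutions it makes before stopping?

≈ 41.4 revolutions

I = ½MR² = (1/2)(9.40)(0.559)² = 1.469 kg·m².
The net torque has magnitude 5.47 N·m, opposing ω.
|α| = τ/I = 5.470/1.469 = 3.724 rad/s² (deceleration).
ω² = ω₀² − 2|α|θ with ω = 0 ⇒ θ = ω₀²/(2|α|) = 259.9 rad = 41.36 rev.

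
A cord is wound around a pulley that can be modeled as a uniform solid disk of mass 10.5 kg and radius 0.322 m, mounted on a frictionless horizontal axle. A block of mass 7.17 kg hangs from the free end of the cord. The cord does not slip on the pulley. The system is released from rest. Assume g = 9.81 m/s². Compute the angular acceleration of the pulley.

I = ½MR² = (1/2)(10.5)(0.322)² = 0.5443 kg·m².
Block: mg − T = ma. Pulley: TR = Iα. No-slip: a = αR, so T = (I/R²)a = 5.250·a.
Then mg = (m + 5.250)a, so a = (7.17)(9.81)/(7.17 + 5.250) = 5.663 m/s².
α = a/R = 5.663/0.322 = 17.59 rad/s².

α ≈ 17.6 rad/s²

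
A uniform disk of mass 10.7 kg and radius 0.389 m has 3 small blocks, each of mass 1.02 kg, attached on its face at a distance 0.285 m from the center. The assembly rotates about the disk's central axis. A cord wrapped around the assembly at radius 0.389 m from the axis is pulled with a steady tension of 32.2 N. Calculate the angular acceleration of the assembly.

α ≈ 11.8 rad/s²

I_disk = ½MR² = ½(10.7)(0.389)² = 0.8096 kg·m².
I_blocks = 3·m·r² = 3(1.02)(0.285)² = 0.2485 kg·m².
Total I = 1.058 kg·m².
τ = F r = (32.2)(0.389) = 12.53 N·m.
α = τ/I = 12.53/1.058 = 11.84 rad/s².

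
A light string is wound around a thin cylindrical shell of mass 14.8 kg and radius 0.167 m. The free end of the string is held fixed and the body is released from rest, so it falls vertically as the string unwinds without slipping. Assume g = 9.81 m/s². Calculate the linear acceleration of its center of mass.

Translation: Mg − T = Ma. Rotation about the center: TR = Iα with I = MR².
With a = αR: T = (I/R²)a = M a, so Mg = (1 + 1.000)Ma.
a = g/(1 + 1.000) = 9.81/2.000 = 4.905 m/s².

a ≈ 4.91 m/s²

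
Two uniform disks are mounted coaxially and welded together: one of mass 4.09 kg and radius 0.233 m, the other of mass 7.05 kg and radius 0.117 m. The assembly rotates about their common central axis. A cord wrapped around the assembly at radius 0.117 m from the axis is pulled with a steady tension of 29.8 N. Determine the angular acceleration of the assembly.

α ≈ 21.9 rad/s²

I = ½M₁R₁² + ½M₂R₂² = ½(4.09)(0.233)² + ½(7.05)(0.117)² = 0.1593 kg·m².
τ = F r = (29.8)(0.117) = 3.487 N·m.
α = τ/I = 3.487/0.1593 = 21.89 rad/s².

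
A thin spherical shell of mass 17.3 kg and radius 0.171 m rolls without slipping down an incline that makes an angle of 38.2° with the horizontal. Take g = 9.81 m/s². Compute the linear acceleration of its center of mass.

Translation along the incline: Mg sinθ − f = Ma.
Rotation about the center: fR = Iα with I = (2/3)MR². No-slip gives a = αR, so f = (I/R²)a = (2/3)M a.
Substituting: Mg sinθ = (1 + 0.6667)Ma, so a = g sinθ/(1 + 0.6667) = (9.81) sin 38.2° / 1.667 = 3.640 m/s².

a ≈ 3.64 m/s²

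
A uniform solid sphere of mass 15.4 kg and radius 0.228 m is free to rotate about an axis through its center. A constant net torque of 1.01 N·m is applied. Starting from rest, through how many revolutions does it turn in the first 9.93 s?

≈ 24.7 revolutions

I = (2/5)MR² = (2/5)(15.4)(0.228)² = 0.3202 kg·m².
α = τ/I = 1.01/0.3202 = 3.154 rad/s².
θ = ½αt² = ½(3.154)(9.93)² = 155.5 rad.
Revolutions = θ/(2π) = 24.75.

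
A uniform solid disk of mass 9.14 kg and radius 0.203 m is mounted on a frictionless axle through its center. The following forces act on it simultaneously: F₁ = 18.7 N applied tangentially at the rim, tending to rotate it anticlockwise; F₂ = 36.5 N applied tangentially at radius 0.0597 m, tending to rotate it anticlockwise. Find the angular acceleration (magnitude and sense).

I = ½MR² = (1/2)(9.14)(0.203)² = 0.1883 kg·m².
Taking anticlockwise as positive: τ₁ = +(18.7)(0.203) = +3.796 N·m; τ₂ = +(36.5)(0.0597) = +2.179 N·m.
Net torque τ = 5.975 N·m.
α = τ/I = 5.975/0.1883 = 31.73 rad/s².

α ≈ 31.7 rad/s², anticlockwise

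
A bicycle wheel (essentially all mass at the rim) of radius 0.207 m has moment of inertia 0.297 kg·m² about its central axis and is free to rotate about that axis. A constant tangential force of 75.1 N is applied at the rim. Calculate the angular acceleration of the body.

τ = F R = (75.1)(0.207) = 15.55 N·m.
From τ = Iα: α = 15.55/0.2970 = 52.34 rad/s².

α ≈ 52.3 rad/s²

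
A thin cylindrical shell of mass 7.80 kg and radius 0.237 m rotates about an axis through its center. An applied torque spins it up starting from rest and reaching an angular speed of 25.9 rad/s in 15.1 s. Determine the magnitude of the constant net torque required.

τ ≈ 0.751 N·m

I = MR² = (7.80)(0.237)² = 0.4381 kg·m².
α = Δω/Δt = (25.9 − 0)/15.1 = 1.715 rad/s².
τ = Iα = (0.4381)(1.715) = 0.7515 N·m.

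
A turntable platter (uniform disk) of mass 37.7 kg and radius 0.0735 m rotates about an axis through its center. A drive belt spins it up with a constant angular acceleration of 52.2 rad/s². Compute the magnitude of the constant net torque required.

I = ½MR² = (1/2)(37.7)(0.0735)² = 0.1018 kg·m².
τ = Iα = (0.1018)(52.20) = 5.316 N·m.

τ ≈ 5.32 N·m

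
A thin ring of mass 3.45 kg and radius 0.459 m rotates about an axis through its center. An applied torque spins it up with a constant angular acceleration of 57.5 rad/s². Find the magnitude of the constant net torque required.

τ ≈ 41.8 N·m

I = MR² = (3.45)(0.459)² = 0.7268 kg·m².
τ = Iα = (0.7268)(57.50) = 41.79 N·m.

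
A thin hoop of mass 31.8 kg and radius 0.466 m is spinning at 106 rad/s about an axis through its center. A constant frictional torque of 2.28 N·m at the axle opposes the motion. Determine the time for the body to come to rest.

t ≈ 321 s

I = MR² = (31.8)(0.466)² = 6.906 kg·m².
The net torque has magnitude 2.28 N·m, opposing ω.
|α| = τ/I = 2.280/6.906 = 0.3302 rad/s² (deceleration).
0 = ω₀ − |α|t ⇒ t = ω₀/|α| = 106/0.3302 = 321.0 s.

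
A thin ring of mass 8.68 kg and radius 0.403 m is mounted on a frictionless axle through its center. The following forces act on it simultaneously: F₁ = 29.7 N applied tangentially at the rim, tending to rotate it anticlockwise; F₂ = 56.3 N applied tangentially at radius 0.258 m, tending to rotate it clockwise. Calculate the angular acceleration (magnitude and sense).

α ≈ 1.81 rad/s², clockwise

I = MR² = (8.68)(0.403)² = 1.410 kg·m².
Taking anticlockwise as positive: τ₁ = +(29.7)(0.403) = +11.97 N·m; τ₂ = −(56.3)(0.258) = −14.53 N·m.
Net torque τ = -2.556 N·m.
α = τ/I = -2.556/1.410 = -1.813 rad/s².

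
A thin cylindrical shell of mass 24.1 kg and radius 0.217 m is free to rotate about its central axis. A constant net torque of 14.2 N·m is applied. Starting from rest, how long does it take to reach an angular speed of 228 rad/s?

I = MR² = (24.1)(0.217)² = 1.135 kg·m².
α = τ/I = 14.2/1.135 = 12.51 rad/s².
ω = αt ⇒ t = ω/α = 228/12.51 = 18.22 s.

t ≈ 18.2 s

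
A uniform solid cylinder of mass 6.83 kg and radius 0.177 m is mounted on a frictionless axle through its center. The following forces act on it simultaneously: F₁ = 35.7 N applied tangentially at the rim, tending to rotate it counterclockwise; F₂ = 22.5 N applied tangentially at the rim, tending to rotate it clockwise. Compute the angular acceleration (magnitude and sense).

α ≈ 21.8 rad/s², counterclockwise

I = ½MR² = (1/2)(6.83)(0.177)² = 0.1070 kg·m².
Taking counterclockwise as positive: τ₁ = +(35.7)(0.177) = +6.319 N·m; τ₂ = −(22.5)(0.177) = −3.982 N·m.
Net torque τ = 2.336 N·m.
α = τ/I = 2.336/0.1070 = 21.84 rad/s².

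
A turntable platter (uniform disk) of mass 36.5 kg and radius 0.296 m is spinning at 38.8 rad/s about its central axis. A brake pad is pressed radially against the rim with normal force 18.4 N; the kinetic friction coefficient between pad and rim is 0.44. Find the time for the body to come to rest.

I = ½MR² = (1/2)(36.5)(0.296)² = 1.599 kg·m².
Friction force f = μN = (0.44)(18.4) = 8.096 N at the rim; torque magnitude τ = fR = 2.396 N·m, opposing ω.
|α| = τ/I = 2.396/1.599 = 1.499 rad/s² (deceleration).
0 = ω₀ − |α|t ⇒ t = ω₀/|α| = 38.8/1.499 = 25.89 s.

t ≈ 25.9 s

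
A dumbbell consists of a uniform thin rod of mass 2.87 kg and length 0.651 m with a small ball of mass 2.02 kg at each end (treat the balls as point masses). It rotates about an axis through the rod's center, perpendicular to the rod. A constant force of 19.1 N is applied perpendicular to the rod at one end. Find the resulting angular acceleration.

I_rod = (1/12)ML² = (1/12)(2.87)(0.651)² = 0.1014 kg·m².
I_balls = 2·m·(L/2)² = 2(2.02)(0.3255)² = 0.4280 kg·m².
Total I = 0.5294 kg·m².
τ = F·(L/2) = (19.1)(0.326) = 6.217 N·m.
α = τ/I = 6.217/0.5294 = 11.74 rad/s².

α ≈ 11.7 rad/s²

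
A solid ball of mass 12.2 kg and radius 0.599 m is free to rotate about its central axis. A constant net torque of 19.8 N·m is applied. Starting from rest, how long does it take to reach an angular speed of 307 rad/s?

t ≈ 27.1 s

I = (2/5)MR² = (2/5)(12.2)(0.599)² = 1.751 kg·m².
α = τ/I = 19.8/1.751 = 11.31 rad/s².
ω = αt ⇒ t = ω/α = 307/11.31 = 27.15 s.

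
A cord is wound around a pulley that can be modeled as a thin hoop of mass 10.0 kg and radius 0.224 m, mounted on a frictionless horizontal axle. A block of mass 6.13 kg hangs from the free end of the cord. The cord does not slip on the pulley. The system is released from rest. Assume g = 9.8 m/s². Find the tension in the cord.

T ≈ 37.2 N

I = MR² = (10.0)(0.224)² = 0.5018 kg·m².
Block: mg − T = ma. Pulley: TR = Iα. No-slip: a = αR, so T = (I/R²)a = 10.00·a.
Then mg = (m + 10.00)a, so a = (6.13)(9.8)/(6.13 + 10.00) = 3.724 m/s².
T = 10.00·a = 37.24 N.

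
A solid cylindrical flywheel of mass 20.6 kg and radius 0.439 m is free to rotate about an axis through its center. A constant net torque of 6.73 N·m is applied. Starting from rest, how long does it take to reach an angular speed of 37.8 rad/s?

t ≈ 11.1 s

I = ½MR² = (1/2)(20.6)(0.439)² = 1.985 kg·m².
α = τ/I = 6.73/1.985 = 3.390 rad/s².
ω = αt ⇒ t = ω/α = 37.8/3.390 = 11.15 s.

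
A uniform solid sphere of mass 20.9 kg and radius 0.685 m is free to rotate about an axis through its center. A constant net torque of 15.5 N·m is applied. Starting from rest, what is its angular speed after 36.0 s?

I = (2/5)MR² = (2/5)(20.9)(0.685)² = 3.923 kg·m².
α = τ/I = 15.5/3.923 = 3.951 rad/s².
ω = ω₀ + αt = 0 + (3.951)(36.0) = 142.2 rad/s.

ω ≈ 142 rad/s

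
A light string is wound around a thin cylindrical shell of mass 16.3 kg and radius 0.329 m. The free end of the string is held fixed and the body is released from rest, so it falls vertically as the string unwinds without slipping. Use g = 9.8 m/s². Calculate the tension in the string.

T ≈ 79.9 N

Translation: Mg − T = Ma. Rotation about the center: TR = Iα with I = MR².
With a = αR: T = (I/R²)a = M a, so Mg = (1 + 1.000)Ma.
a = g/(1 + 1.000) = 9.8/2.000 = 4.900 m/s².
T = 1.000·M·a = (1.000)(16.3)(4.900) = 79.87 N.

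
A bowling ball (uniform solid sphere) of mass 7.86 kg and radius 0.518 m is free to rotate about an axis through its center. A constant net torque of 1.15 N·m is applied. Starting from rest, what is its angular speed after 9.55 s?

I = (2/5)MR² = (2/5)(7.86)(0.518)² = 0.8436 kg·m².
α = τ/I = 1.15/0.8436 = 1.363 rad/s².
ω = ω₀ + αt = 0 + (1.363)(9.55) = 13.02 rad/s.

ω ≈ 13.0 rad/s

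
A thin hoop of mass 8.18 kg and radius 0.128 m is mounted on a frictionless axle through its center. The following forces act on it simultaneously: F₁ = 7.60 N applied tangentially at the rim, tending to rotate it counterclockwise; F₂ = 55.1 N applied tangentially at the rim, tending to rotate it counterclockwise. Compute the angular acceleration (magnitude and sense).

α ≈ 59.9 rad/s², counterclockwise

I = MR² = (8.18)(0.128)² = 0.1340 kg·m².
Taking counterclockwise as positive: τ₁ = +(7.60)(0.128) = +0.9728 N·m; τ₂ = +(55.1)(0.128) = +7.053 N·m.
Net torque τ = 8.026 N·m.
α = τ/I = 8.026/0.1340 = 59.88 rad/s².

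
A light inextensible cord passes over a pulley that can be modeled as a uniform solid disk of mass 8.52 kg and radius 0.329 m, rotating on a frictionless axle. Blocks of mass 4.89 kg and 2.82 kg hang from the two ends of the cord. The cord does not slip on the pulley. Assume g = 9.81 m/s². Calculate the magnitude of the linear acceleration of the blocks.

I = ½MR² = (1/2)(8.52)(0.329)² = 0.4611 kg·m².
Heavier block: m₁g − T₁ = m₁a. Lighter block: T₂ − m₂g = m₂a.
Pulley: (T₁ − T₂)R = Iα = I(a/R), so T₁ − T₂ = (I/R²)a = (1/2)M_p a = 4.260·a.
Adding the three: (m₁ − m₂)g = (m₁ + m₂ + 4.260)a, so a = (4.89 − 2.82)(9.81)/(4.89 + 2.82 + 4.260) = 1.696 m/s².

a ≈ 1.70 m/s²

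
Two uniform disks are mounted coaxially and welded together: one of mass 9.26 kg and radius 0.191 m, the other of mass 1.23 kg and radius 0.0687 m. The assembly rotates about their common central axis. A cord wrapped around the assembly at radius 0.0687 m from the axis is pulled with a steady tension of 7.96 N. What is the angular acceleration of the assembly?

α ≈ 3.18 rad/s²

I = ½M₁R₁² + ½M₂R₂² = ½(9.26)(0.191)² + ½(1.23)(0.0687)² = 0.1718 kg·m².
τ = F r = (7.96)(0.0687) = 0.5469 N·m.
α = τ/I = 0.5469/0.1718 = 3.183 rad/s².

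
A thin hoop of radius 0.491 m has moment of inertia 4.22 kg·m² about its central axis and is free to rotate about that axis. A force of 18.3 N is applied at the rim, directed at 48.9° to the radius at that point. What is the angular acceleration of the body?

Only the tangential component produces torque: τ = F R sinθ = (18.3)(0.491) sin 48.9° = 6.771 N·m.
From τ = Iα: α = 6.771/4.220 = 1.605 rad/s².

α ≈ 1.60 rad/s²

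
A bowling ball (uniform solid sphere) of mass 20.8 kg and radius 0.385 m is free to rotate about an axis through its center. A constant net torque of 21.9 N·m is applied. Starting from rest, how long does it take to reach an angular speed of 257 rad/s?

I = (2/5)MR² = (2/5)(20.8)(0.385)² = 1.233 kg·m².
α = τ/I = 21.9/1.233 = 17.76 rad/s².
ω = αt ⇒ t = ω/α = 257/17.76 = 14.47 s.

t ≈ 14.5 s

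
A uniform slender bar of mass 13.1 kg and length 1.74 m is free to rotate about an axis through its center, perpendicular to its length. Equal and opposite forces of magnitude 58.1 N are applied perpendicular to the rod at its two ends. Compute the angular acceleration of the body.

I = (1/12)ML² = (1/12)(13.1)(1.74)² = 3.305 kg·m².
The couple gives τ = F·(L/2) + F·(L/2) = F L = (58.1)(1.74) = 101.1 N·m.
From τ = Iα: α = 101.1/3.305 = 30.59 rad/s².

α ≈ 30.6 rad/s²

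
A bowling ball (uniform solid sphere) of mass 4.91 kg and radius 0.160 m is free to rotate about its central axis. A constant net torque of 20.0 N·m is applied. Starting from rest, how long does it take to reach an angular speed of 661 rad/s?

I = (2/5)MR² = (2/5)(4.91)(0.160)² = 0.05028 kg·m².
α = τ/I = 20.0/0.05028 = 397.8 rad/s².
ω = αt ⇒ t = ω/α = 661/397.8 = 1.662 s.

t ≈ 1.66 s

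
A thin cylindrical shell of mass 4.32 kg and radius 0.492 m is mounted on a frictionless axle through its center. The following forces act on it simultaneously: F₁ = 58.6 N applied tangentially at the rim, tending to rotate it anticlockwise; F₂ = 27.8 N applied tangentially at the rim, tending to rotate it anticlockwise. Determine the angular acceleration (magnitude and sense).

α ≈ 40.7 rad/s², anticlockwise

I = MR² = (4.32)(0.492)² = 1.046 kg·m².
Taking anticlockwise as positive: τ₁ = +(58.6)(0.492) = +28.83 N·m; τ₂ = +(27.8)(0.492) = +13.68 N·m.
Net torque τ = 42.51 N·m.
α = τ/I = 42.51/1.046 = 40.65 rad/s².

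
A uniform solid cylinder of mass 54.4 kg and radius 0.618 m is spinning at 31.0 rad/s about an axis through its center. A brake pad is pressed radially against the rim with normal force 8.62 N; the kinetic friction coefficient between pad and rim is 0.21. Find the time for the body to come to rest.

I = ½MR² = (1/2)(54.4)(0.618)² = 10.39 kg·m².
Friction force f = μN = (0.21)(8.62) = 1.810 N at the rim; torque magnitude τ = fR = 1.119 N·m, opposing ω.
|α| = τ/I = 1.119/10.39 = 0.1077 rad/s² (deceleration).
0 = ω₀ − |α|t ⇒ t = ω₀/|α| = 31.0/0.1077 = 287.9 s.

t ≈ 288 s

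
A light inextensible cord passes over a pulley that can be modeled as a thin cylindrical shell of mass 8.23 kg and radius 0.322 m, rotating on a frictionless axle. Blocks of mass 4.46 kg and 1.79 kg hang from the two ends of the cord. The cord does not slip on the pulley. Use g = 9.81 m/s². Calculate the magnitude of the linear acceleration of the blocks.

a ≈ 1.81 m/s²

I = MR² = (8.23)(0.322)² = 0.8533 kg·m².
Heavier block: m₁g − T₁ = m₁a. Lighter block: T₂ − m₂g = m₂a.
Pulley: (T₁ − T₂)R = Iα = I(a/R), so T₁ − T₂ = (I/R²)a = 1·M_p a = 8.230·a.
Adding the three: (m₁ − m₂)g = (m₁ + m₂ + 8.230)a, so a = (4.46 − 1.79)(9.81)/(4.46 + 1.79 + 8.230) = 1.809 m/s².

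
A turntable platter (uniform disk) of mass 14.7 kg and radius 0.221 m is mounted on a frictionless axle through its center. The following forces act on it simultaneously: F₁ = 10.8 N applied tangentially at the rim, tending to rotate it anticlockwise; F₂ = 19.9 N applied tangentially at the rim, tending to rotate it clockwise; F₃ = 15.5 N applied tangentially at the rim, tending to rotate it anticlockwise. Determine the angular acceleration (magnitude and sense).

α ≈ 3.94 rad/s², anticlockwise

I = ½MR² = (1/2)(14.7)(0.221)² = 0.3590 kg·m².
Taking anticlockwise as positive: τ₁ = +(10.8)(0.221) = +2.387 N·m; τ₂ = −(19.9)(0.221) = −4.398 N·m; τ₃ = +(15.5)(0.221) = +3.425 N·m.
Net torque τ = 1.414 N·m.
α = τ/I = 1.414/0.3590 = 3.940 rad/s².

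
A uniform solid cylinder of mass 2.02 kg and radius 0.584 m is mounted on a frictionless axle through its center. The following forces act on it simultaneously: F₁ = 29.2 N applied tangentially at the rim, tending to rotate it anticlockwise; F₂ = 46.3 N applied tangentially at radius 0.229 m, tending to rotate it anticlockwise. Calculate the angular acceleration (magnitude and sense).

α ≈ 80.3 rad/s², anticlockwise

I = ½MR² = (1/2)(2.02)(0.584)² = 0.3445 kg·m².
Taking anticlockwise as positive: τ₁ = +(29.2)(0.584) = +17.05 N·m; τ₂ = +(46.3)(0.229) = +10.60 N·m.
Net torque τ = 27.66 N·m.
α = τ/I = 27.66/0.3445 = 80.29 rad/s².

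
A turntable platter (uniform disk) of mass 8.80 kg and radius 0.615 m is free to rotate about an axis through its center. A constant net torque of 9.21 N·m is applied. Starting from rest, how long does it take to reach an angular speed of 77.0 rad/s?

t ≈ 13.9 s

I = ½MR² = (1/2)(8.80)(0.615)² = 1.664 kg·m².
α = τ/I = 9.21/1.664 = 5.534 rad/s².
ω = αt ⇒ t = ω/α = 77.0/5.534 = 13.91 s.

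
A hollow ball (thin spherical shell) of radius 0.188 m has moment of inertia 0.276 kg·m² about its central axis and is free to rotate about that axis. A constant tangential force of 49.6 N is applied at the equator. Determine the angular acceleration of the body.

α ≈ 33.8 rad/s²

τ = F R = (49.6)(0.188) = 9.325 N·m.
Newton's second law for rotation, τ = Iα, gives α = τ/I = 9.325/0.2760 = 33.79 rad/s².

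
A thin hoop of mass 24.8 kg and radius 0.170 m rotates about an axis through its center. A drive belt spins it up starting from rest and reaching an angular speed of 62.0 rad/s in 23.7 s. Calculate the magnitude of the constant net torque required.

I = MR² = (24.8)(0.170)² = 0.7167 kg·m².
α = Δω/Δt = (62.0 − 0)/23.7 = 2.616 rad/s².
τ = Iα = (0.7167)(2.616) = 1.875 N·m.

τ ≈ 1.87 N·m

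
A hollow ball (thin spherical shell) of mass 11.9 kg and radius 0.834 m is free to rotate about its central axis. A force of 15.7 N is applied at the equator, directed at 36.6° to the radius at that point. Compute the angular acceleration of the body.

α ≈ 1.41 rad/s²

I = (2/3)MR² = (2/3)(11.9)(0.834)² = 5.518 kg·m².
Only the tangential component produces torque: τ = F R sinθ = (15.7)(0.834) sin 36.6° = 7.807 N·m.
Newton's second law for rotation, τ = Iα, gives α = τ/I = 7.807/5.518 = 1.415 rad/s².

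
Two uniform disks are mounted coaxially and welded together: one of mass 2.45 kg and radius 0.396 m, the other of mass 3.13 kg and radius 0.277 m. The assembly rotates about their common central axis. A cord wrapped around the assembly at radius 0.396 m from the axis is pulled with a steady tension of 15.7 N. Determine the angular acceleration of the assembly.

α ≈ 19.9 rad/s²

I = ½M₁R₁² + ½M₂R₂² = ½(2.45)(0.396)² + ½(3.13)(0.277)² = 0.3122 kg·m².
τ = F r = (15.7)(0.396) = 6.217 N·m.
α = τ/I = 6.217/0.3122 = 19.92 rad/s².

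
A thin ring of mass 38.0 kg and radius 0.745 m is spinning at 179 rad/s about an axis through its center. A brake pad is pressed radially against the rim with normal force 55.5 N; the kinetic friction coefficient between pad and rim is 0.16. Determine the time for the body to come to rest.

I = MR² = (38.0)(0.745)² = 21.09 kg·m².
Friction force f = μN = (0.16)(55.5) = 8.880 N at the rim; torque magnitude τ = fR = 6.616 N·m, opposing ω.
|α| = τ/I = 6.616/21.09 = 0.3137 rad/s² (deceleration).
0 = ω₀ − |α|t ⇒ t = ω₀/|α| = 179/0.3137 = 570.7 s.

t ≈ 571 s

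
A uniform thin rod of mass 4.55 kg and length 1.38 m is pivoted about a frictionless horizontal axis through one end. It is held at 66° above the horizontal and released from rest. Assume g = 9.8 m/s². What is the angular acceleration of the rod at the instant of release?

About the pivot, I = (1/3)ML² = (1/3)(4.55)(1.38)² = 2.888 kg·m².
The weight acts at the center, a distance L/2 = 0.6900 m from the pivot; τ = Mg(L/2) cos 66° = 12.51 N·m.
α = τ/I = 12.51/2.888 = 4.333 rad/s².

α ≈ 4.33 rad/s²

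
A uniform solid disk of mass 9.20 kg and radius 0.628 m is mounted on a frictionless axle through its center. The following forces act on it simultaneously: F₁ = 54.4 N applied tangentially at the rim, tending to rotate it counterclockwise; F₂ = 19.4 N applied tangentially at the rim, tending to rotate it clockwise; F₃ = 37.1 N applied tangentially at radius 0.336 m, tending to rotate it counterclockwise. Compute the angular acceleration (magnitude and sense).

I = ½MR² = (1/2)(9.20)(0.628)² = 1.814 kg·m².
Taking counterclockwise as positive: τ₁ = +(54.4)(0.628) = +34.16 N·m; τ₂ = −(19.4)(0.628) = −12.18 N·m; τ₃ = +(37.1)(0.336) = +12.47 N·m.
Net torque τ = 34.45 N·m.
α = τ/I = 34.45/1.814 = 18.99 rad/s².

α ≈ 19.0 rad/s², counterclockwise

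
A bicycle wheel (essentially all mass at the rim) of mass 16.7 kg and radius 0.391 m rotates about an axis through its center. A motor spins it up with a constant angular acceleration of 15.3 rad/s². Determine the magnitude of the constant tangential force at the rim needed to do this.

F ≈ 99.9 N

I = MR² = (16.7)(0.391)² = 2.553 kg·m².
The required torque is τ = Iα = (2.553)(15.30) = 39.06 N·m.
A tangential force at the rim gives τ = FR, so F = τ/R = 39.06/0.391 = 99.90 N.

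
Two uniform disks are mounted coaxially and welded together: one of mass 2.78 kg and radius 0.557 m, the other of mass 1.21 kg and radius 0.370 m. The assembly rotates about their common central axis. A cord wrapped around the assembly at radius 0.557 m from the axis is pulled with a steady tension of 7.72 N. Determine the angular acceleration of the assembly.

I = ½M₁R₁² + ½M₂R₂² = ½(2.78)(0.557)² + ½(1.21)(0.370)² = 0.5141 kg·m².
τ = F r = (7.72)(0.557) = 4.300 N·m.
α = τ/I = 4.300/0.5141 = 8.365 rad/s².

α ≈ 8.36 rad/s²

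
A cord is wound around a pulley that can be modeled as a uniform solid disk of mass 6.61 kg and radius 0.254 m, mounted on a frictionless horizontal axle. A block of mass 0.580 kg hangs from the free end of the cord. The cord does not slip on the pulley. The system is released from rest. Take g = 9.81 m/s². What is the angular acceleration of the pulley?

α ≈ 5.77 rad/s²

I = ½MR² = (1/2)(6.61)(0.254)² = 0.2132 kg·m².
Block: mg − T = ma. Pulley: TR = Iα. No-slip: a = αR, so T = (I/R²)a = 3.305·a.
Then mg = (m + 3.305)a, so a = (0.580)(9.81)/(0.580 + 3.305) = 1.465 m/s².
α = a/R = 1.465/0.254 = 5.766 rad/s².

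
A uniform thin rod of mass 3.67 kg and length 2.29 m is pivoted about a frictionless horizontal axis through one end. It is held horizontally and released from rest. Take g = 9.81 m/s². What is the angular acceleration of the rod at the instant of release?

About the pivot, I = (1/3)ML² = (1/3)(3.67)(2.29)² = 6.415 kg·m².
The weight acts at the center, a distance L/2 = 1.145 m from the pivot; τ = Mg(L/2) = 41.22 N·m.
α = τ/I = 41.22/6.415 = 6.426 rad/s².
(Equivalently α = (3g/(2L)) = 6.426 rad/s².)

α ≈ 6.43 rad/s²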